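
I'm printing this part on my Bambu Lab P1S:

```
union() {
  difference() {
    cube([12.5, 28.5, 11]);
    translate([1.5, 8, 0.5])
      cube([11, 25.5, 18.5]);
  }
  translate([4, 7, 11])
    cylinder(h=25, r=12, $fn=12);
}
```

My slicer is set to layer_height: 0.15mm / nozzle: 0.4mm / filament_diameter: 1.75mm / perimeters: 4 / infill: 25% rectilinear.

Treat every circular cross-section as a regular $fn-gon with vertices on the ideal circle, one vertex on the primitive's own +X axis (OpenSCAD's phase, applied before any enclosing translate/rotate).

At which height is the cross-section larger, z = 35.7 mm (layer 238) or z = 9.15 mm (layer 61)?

Layer 238 (z = 35.7): the cube does not reach this height (z outside [0, 11]); the cube at (1.5, 8) is not intersected at this z (z outside [0.5, 19]); After the difference (first − rest): the first operand is absent here, so nothing remains; the cylinder at (4, 7): section is a regular 12-gon, circumradius r=12 (area = (12/2)·12.000²·sin(360°/12) = 432.00 mm²); Taking the union: only the r=12 cylinder at (4, 7) is present, so the union is just that shape — area = 432.00 mm². So its area = 432.00 mm². Layer 61 (z = 9.15): the cube is present — its section is the full 12.5×28.5 rectangle (area 356.25 mm²); the 11×25.5 cube at (1.5, 8) contributes its full rectangle (area 280.50 mm²); Taking the first minus the rest: starting from the 12.5×28.5 cube (356.25 mm²), the 11×25.5 cube at (1.5, 8) partially overlaps it — only the 225.50 mm² overlap (of its 280.50 mm²) is removed, clipping the outline — area = 130.75 mm²; the cylinder at (4, 7) is absent (z outside [11, 36]); Taking the union: only that combined region is present, so the union is just that shape — area = 130.75 mm². So its area = 130.75 mm². Layer 238 is larger (432.00 vs 130.75 mm²).

layer 238 (z = 35.7 mm)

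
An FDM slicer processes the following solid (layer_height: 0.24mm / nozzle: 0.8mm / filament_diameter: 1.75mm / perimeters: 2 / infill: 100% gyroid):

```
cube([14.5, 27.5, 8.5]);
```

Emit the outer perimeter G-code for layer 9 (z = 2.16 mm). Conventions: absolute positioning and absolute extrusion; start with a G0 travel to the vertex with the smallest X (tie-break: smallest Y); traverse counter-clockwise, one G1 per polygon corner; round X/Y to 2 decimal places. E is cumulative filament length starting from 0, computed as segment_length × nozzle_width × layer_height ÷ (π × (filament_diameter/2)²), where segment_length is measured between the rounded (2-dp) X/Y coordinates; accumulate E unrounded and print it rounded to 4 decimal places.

At z = 2.16 mm: the cube is present — its section is the full 14.5×27.5 rectangle. The outline is a single polygon with 4 vertices. Extrusion per mm of travel: 0.8 × 0.24 / (π × 0.875²) = 0.079824. Accumulating E over each segment gives final E = 6.7052.

G0 X0.00 Y0.00 Z2.16
G1 X14.50 Y0.00 E1.1575
G1 X14.50 Y27.50 E3.3526
G1 X0.00 Y27.50 E4.5101
G1 X0.00 Y0.00 E6.7052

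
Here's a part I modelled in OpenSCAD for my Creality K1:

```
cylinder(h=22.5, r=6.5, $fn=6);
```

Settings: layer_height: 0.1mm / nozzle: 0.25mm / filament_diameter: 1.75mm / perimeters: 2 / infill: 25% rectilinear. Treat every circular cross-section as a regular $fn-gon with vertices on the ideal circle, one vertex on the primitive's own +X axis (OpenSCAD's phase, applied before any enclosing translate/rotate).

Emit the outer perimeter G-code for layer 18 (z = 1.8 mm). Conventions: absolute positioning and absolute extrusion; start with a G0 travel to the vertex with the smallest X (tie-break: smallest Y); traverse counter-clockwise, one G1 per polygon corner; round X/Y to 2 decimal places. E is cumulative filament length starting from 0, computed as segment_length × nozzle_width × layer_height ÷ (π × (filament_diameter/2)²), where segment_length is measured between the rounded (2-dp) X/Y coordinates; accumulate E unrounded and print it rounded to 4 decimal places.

At z = 1.8 mm: the r=6.5 cylinder gives a regular 6-gon of circumradius 6.5 (constant along its height). The outline is a single polygon with 6 vertices. Extrusion per mm of travel: 0.25 × 0.1 / (π × 0.875²) = 0.010394. Accumulating E over each segment gives final E = 0.4054.

G0 X-6.50 Y0.00 Z1.80
G1 X-3.25 Y-5.63 E0.0676
G1 X3.25 Y-5.63 E0.1351
G1 X6.50 Y0.00 E0.2027
G1 X3.25 Y5.63 E0.2703
G1 X-3.25 Y5.63 E0.3378
G1 X-6.50 Y0.00 E0.4054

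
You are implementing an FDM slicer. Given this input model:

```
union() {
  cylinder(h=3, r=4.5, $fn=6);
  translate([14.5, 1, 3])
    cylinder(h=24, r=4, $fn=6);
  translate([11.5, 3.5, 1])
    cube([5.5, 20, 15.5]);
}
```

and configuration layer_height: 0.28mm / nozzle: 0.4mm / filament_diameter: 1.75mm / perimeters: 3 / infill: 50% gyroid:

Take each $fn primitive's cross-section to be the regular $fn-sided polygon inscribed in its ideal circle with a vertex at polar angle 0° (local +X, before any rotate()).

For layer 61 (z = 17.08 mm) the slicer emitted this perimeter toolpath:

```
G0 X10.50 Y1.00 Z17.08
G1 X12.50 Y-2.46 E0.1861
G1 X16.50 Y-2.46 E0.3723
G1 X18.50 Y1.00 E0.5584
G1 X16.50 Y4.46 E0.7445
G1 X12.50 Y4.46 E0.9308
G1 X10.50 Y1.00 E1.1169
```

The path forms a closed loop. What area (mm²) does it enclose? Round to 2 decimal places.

Apply the shoelace formula to the sequence of (X, Y) vertices; enclosed area = 41.52 mm².

41.52 mm²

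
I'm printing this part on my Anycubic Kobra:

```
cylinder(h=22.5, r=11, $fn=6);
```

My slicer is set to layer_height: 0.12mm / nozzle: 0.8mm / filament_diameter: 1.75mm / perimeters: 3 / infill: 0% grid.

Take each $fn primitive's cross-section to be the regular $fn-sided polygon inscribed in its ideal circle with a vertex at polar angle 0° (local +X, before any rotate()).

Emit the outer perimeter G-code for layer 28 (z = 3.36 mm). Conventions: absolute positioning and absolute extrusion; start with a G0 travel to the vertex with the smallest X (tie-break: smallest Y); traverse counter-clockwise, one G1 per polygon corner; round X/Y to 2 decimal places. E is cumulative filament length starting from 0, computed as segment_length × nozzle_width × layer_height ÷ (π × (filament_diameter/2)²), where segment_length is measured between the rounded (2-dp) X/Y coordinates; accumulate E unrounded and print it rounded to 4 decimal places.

At z = 3.36 mm: the cylinder: section is a regular 6-gon, circumradius r=11. The outline is a single polygon with 6 vertices. Extrusion per mm of travel: 0.8 × 0.12 / (π × 0.875²) = 0.039912. Accumulating E over each segment gives final E = 2.6347.

G0 X-11.00 Y0.00 Z3.36
G1 X-5.50 Y-9.53 E0.4392
G1 X5.50 Y-9.53 E0.8782
G1 X11.00 Y0.00 E1.3174
G1 X5.50 Y9.53 E1.7565
G1 X-5.50 Y9.53 E2.1956
G1 X-11.00 Y0.00 E2.6347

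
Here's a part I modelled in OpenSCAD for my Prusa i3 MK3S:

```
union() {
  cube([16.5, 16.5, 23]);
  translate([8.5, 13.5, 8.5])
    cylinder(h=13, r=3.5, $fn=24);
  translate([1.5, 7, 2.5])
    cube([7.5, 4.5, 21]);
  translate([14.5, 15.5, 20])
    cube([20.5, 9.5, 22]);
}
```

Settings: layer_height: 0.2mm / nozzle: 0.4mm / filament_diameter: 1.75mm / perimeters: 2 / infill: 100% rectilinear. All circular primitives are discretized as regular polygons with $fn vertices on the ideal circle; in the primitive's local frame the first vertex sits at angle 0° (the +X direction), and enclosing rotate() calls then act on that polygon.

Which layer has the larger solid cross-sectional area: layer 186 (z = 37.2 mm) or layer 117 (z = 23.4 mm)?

Layer 186 (z = 37.2): the cube is absent (z outside [0, 23]); the cylinder at (8.5, 13.5) does not reach this height (z outside [8.5, 21.5]); the cube at (1.5, 7) is not intersected at this z (z outside [2.5, 23.5]); the cube at (14.5, 15.5) (footprint 20.5×9.5) is included at this height (area 194.75 mm²); Taking the union: only the 20.5×9.5 cube at (14.5, 15.5) is present, so the union is just that shape — area = 194.75 mm². So its area = 194.75 mm². Layer 117 (z = 23.4): the cube is not intersected at this z (z outside [0, 23]); the cylinder at (8.5, 13.5) is not intersected at this z (z outside [8.5, 21.5]); the cube at (1.5, 7) (footprint 7.5×4.5) is included at this height (area 33.75 mm²); the cube at (14.5, 15.5) (footprint 20.5×9.5) is included at this height (area 194.75 mm²); Taking the union: the 2 present regions are separate (no shared area or edge), so areas and boundary lengths simply add and each stays a separate island — area = 228.50 mm². So its area = 228.50 mm². Layer 117 is larger (228.50 vs 194.75 mm²).

layer 117 (z = 23.4 mm)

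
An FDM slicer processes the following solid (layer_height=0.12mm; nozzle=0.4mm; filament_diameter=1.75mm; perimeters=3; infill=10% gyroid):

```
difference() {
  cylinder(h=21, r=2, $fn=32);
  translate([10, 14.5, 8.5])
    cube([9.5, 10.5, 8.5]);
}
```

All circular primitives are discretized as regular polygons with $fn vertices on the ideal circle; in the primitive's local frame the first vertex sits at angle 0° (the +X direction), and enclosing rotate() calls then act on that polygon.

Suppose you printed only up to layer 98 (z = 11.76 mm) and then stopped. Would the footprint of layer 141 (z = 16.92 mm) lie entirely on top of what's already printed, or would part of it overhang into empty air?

Compare the two slices. At z = 11.76: the cylinder: section is a regular 32-gon, circumradius r=2 (area = (32/2)·2.000²·sin(360°/32) = 12.49 mm²); the cube at (10, 14.5) (footprint 9.5×10.5) is included at this height (area 99.75 mm²); Taking the first minus the rest: starting from the r=2 cylinder (12.49 mm²), the 9.5×10.5 cube at (10, 14.5) misses the remaining region (no effect) — area = 12.49 mm². At z = 16.92: the r=2 cylinder contributes a regular 32-gon of circumradius 2 (area = (32/2)·2.000²·sin(360°/32) = 12.49 mm²); the 9.5×10.5 cube at (10, 14.5) contributes its full rectangle (area 99.75 mm²); After the difference (first − rest): starting from the r=2 cylinder (12.49 mm²), the 9.5×10.5 cube at (10, 14.5) misses the remaining region (no effect) — area = 12.49 mm². Checking containment: the cross-section at z = 16.92 is a subset of the cross-section at z = 11.76.

entirely on top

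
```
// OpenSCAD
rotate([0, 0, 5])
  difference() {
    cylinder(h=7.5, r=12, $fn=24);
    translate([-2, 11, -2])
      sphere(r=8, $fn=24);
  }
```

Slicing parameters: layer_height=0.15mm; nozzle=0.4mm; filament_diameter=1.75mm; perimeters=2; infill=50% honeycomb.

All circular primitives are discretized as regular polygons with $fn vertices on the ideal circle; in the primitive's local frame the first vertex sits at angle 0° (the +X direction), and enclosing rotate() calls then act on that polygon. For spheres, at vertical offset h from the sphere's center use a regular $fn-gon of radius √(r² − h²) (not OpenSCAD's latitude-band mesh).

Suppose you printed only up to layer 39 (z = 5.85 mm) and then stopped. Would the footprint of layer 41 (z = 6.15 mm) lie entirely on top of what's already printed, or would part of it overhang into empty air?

Compare the two slices. At z = 5.85: the r=12 cylinder gives a regular 24-gon of circumradius 12 (constant along its height) (area = (24/2)·12.000²·sin(360°/24) = 447.24 mm²); the r=8 sphere at (-2, 11) contributes a regular 24-gon of circumradius √(8²−7.85²) = 1.542 (area = (24/2)·1.542²·sin(360°/24) = 7.38 mm²); After the difference (first − rest): starting from the r=12 cylinder (447.24 mm²), the r=8 sphere at (-2, 11) partially overlaps it — only the 5.83 mm² overlap (of its 7.38 mm²) is removed, clipping the outline — area = 441.41 mm²; (whole slice rotated 5° about Z — lengths, areas and connectivity unchanged). At z = 6.15: the cylinder: section is a regular 24-gon, circumradius r=12 (area = (24/2)·12.000²·sin(360°/24) = 447.24 mm²); the sphere at (-2, 11) is absent (|z−center|=8.150 > r=8); Taking the first minus the rest: none of the subtracted shapes is present at this height, so the r=12 cylinder is unchanged — area = 447.24 mm²; (whole slice rotated 5° about Z — lengths, areas and connectivity unchanged). Checking containment: at z = 6.15 the cross-section extends beyond the z = 5.85 cross-section by about 5.83 mm².

part overhangs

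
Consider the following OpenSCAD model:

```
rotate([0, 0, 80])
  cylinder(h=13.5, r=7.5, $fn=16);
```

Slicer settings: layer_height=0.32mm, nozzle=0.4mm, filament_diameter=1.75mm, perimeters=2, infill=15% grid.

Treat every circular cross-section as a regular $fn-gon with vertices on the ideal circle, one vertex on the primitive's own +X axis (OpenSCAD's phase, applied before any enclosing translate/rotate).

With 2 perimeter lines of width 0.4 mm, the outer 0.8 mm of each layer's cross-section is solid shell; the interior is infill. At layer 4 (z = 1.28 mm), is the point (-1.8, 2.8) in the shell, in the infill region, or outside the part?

At z = 1.28 mm: the r=7.5 cylinder contributes a regular 16-gon of circumradius 7.5; (rotated 80° about Z; rotation is an isometry so areas/perimeters/island counts are preserved). Overall, the cross-section is a single solid region. Undo the 80° rotation: the query point maps to (2.445, 2.259) in the un-rotated model frame. The nearest boundary edge runs (6.93, 2.87)→(5.30, 5.30); distance from the point to it = 4.07 mm. The point is inside the cross-section and 4.07 mm from the nearest boundary — more than the 0.8 mm shell width (2 × 0.4), so it's in the infill interior.

infill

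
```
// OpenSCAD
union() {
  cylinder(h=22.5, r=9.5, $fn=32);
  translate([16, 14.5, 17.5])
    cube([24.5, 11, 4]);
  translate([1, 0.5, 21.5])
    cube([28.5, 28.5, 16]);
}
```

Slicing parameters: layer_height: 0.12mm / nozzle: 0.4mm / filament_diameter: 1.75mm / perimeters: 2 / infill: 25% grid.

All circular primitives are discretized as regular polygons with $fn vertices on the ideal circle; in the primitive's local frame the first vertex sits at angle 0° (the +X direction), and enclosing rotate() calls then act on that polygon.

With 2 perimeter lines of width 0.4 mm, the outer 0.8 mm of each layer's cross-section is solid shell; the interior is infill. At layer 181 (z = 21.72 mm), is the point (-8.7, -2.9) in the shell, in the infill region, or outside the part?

shell

At z = 21.72 mm: the r=9.5 cylinder gives a regular 32-gon of circumradius 9.5 (constant along its height); the cube at (16, 14.5) does not reach this height (z outside [17.5, 21.5]); the cube at (1, 0.5) (footprint 28.5×28.5) is included at this height; Taking the union: the regions partially overlap (shared area 56.74 mm²), so overlapping operands fuse into one piece — 1 connected region. Overall, the cross-section is a single solid region. The nearest boundary edge runs (-8.78, -3.64)→(-9.32, -1.85); distance from the point to it = 0.29 mm. The point is inside the cross-section, 0.29 mm from the nearest boundary — within the 0.8 mm shell band (2 × 0.4).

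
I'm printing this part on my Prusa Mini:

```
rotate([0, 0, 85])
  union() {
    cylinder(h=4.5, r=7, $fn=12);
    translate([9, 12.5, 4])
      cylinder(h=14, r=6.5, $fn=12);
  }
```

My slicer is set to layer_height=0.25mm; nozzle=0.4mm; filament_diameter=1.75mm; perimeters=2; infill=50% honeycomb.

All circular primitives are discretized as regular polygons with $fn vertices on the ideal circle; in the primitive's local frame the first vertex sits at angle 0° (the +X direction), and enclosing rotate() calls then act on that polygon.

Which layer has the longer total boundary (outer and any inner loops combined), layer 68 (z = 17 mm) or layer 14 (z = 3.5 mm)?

Layer 68 (z = 17): the cylinder does not reach this height (z outside [0, 4.5]); the cylinder at (9, 12.5): section is a regular 12-gon, circumradius r=6.5 (perimeter = 2·12·6.500·sin(180°/12) = 40.38 mm); Taking the union: only the r=6.5 cylinder at (9, 12.5) is present, so the union is just that shape — boundary = 40.38 mm; (whole slice rotated 85° about Z — lengths, areas and connectivity unchanged). So its perimeter = 40.38 mm. Layer 14 (z = 3.5): the r=7 cylinder contributes a regular 12-gon of circumradius 7 (perimeter = 2·12·7.000·sin(180°/12) = 43.48 mm); the cylinder at (9, 12.5) is not intersected at this z (z outside [4, 18]); Combining (union): only the r=7 cylinder is present, so the union is just that shape — boundary = 43.48 mm; (whole slice rotated 85° about Z — lengths, areas and connectivity unchanged). So its perimeter = 43.48 mm. Layer 14 is larger (43.48 vs 40.38 mm).

layer 14 (z = 3.5 mm)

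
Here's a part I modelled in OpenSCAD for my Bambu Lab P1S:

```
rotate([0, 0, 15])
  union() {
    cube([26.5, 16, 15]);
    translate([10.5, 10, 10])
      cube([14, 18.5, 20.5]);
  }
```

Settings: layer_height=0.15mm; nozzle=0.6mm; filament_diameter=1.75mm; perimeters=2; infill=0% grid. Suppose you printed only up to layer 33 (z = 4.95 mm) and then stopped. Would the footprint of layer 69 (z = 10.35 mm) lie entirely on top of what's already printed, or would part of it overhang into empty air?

part overhangs

Compare the two slices. At z = 4.95: the cube is present — its section is the full 26.5×16 rectangle (area 424.00 mm²); the cube at (10.5, 10) does not reach this height (z outside [10, 30.5]); Taking the union: only the 26.5×16 cube is present, so the union is just that shape — area = 424.00 mm²; (rotated 15° about Z; rotation is an isometry so areas/perimeters/island counts are preserved). At z = 10.35: the cube is present — its section is the full 26.5×16 rectangle (area 424.00 mm²); the cube at (10.5, 10) is present — its section is the full 14×18.5 rectangle (area 259.00 mm²); Combining (union): the regions partially overlap — summed areas 683.00 mm² minus the doubly-counted overlap 84.00 mm² gives 599.00 mm² — area = 599.00 mm²; (rotated 15° about Z; rotation is an isometry so areas/perimeters/island counts are preserved). Checking containment: at z = 10.35 the cross-section extends beyond the z = 4.95 cross-section by about 175.00 mm².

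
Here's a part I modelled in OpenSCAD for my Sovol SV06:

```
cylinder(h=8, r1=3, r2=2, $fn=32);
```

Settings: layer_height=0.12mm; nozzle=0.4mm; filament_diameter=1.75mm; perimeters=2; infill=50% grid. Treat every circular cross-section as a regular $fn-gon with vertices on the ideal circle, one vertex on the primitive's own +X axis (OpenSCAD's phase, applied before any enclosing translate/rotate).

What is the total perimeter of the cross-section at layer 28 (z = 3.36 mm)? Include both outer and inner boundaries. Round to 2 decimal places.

16.18 mm

At z = 3.36 mm: the cone (r1=3→r2=2) has section circumradius 2.580 here — a regular 32-gon (perimeter = 2·32·2.580·sin(180°/32) = 16.18 mm). Overall, the cross-section is a single solid region. Total boundary length (outer) = 16.18 mm.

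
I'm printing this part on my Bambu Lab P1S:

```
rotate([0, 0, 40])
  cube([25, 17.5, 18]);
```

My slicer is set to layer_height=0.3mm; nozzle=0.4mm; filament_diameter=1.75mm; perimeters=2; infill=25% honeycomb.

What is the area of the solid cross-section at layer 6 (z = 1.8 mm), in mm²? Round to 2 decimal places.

At z = 1.8 mm: the cube is present — its section is the full 25×17.5 rectangle (area 437.50 mm²); (rotated 40° about Z; rotation is an isometry so areas/perimeters/island counts are preserved). Overall, the cross-section is a single solid region. Net area = 437.50 mm².

437.50 mm²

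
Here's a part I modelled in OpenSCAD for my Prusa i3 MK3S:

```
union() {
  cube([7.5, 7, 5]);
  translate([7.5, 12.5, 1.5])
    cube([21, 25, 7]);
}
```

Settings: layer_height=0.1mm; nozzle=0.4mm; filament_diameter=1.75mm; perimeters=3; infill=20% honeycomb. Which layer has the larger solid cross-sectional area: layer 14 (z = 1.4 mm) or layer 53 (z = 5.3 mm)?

Layer 14 (z = 1.4): the cube (footprint 7.5×7) is included at this height (area 52.50 mm²); the cube at (7.5, 12.5) is absent (z outside [1.5, 8.5]); Merging all regions: only the 7.5×7 cube is present, so the union is just that shape — area = 52.50 mm². So its area = 52.50 mm². Layer 53 (z = 5.3): the cube is not intersected at this z (z outside [0, 5]); the cube at (7.5, 12.5) is present — its section is the full 21×25 rectangle (area 525.00 mm²); Combining (union): only the 21×25 cube at (7.5, 12.5) is present, so the union is just that shape — area = 525.00 mm². So its area = 525.00 mm². Layer 53 is larger (525.00 vs 52.50 mm²).

layer 53 (z = 5.3 mm)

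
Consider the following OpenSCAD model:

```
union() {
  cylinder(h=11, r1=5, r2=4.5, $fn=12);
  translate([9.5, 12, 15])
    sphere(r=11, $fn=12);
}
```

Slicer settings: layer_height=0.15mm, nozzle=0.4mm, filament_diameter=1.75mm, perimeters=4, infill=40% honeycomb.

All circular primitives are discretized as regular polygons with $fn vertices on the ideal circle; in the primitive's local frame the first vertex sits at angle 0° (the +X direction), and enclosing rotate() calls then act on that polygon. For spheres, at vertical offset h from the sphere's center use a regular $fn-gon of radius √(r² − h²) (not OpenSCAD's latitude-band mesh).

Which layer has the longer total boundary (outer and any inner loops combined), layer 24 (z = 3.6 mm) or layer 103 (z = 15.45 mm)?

layer 103 (z = 15.45 mm)

Layer 24 (z = 3.6): the cone contributes a regular 12-gon of circumradius 4.836 (interpolated between r1=5 and r2=4.5 at t=0.327) (perimeter = 2·12·4.836·sin(180°/12) = 30.04 mm); the sphere at (9.5, 12) is absent (|z−center|=11.400 > r=11); Merging all regions: only the cone is present, so the union is just that shape — boundary = 30.04 mm. So its perimeter = 30.04 mm. Layer 103 (z = 15.45): the cone is absent (z outside [0, 11]); the r=11 sphere at (9.5, 12) slices to a regular 12-gon of circumradius 10.991 (√(r²−h²) with h=0.45 from center) (perimeter = 2·12·10.991·sin(180°/12) = 68.27 mm); Merging all regions: only the r=11 sphere at (9.5, 12) is present, so the union is just that shape — boundary = 68.27 mm. So its perimeter = 68.27 mm. Layer 103 is larger (68.27 vs 30.04 mm).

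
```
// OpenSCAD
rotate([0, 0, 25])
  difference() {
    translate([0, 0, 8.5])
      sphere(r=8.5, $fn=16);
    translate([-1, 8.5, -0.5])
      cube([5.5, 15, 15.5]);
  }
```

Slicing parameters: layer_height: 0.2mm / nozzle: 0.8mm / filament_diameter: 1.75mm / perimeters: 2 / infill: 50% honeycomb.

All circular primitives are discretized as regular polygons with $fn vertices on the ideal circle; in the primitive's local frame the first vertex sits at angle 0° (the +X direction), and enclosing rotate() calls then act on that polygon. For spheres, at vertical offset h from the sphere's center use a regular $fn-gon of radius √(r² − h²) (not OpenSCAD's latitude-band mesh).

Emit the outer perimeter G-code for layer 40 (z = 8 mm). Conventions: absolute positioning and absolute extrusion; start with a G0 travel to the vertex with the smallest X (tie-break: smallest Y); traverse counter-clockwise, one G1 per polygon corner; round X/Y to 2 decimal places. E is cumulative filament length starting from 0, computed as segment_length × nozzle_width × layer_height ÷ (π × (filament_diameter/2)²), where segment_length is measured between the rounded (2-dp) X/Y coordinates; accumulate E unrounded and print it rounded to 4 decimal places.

At z = 8 mm: the sphere: section is a regular 16-gon, circumradius = √(r²−h²) = √(8.5²−0.5²) = 8.485; the cube at (-1, 8.5) is present — its section is the full 5.5×15 rectangle; After the difference (first − rest): starting from the r=8.5 sphere, the 5.5×15 cube at (-1, 8.5) misses the remaining region (no effect) — 1 connected region; (whole slice rotated 25° about Z — lengths, areas and connectivity unchanged). The outline is a single polygon with 16 vertices. Extrusion per mm of travel: 0.8 × 0.2 / (π × 0.875²) = 0.066520. Accumulating E over each segment gives final E = 3.5239.

G0 X-8.48 Y-0.37 Z8.00
G1 X-7.69 Y-3.59 E0.2205
G1 X-5.73 Y-6.26 E0.4409
G1 X-2.90 Y-7.97 E0.6608
G1 X0.37 Y-8.48 E0.8810
G1 X3.59 Y-7.69 E1.1015
G1 X6.26 Y-5.73 E1.3218
G1 X7.97 Y-2.90 E1.5418
G1 X8.48 Y0.37 E1.7620
G1 X7.69 Y3.59 E1.9825
G1 X5.73 Y6.26 E2.2028
G1 X2.90 Y7.97 E2.4228
G1 X-0.37 Y8.48 E2.6429
G1 X-3.59 Y7.69 E2.8635
G1 X-6.26 Y5.73 E3.0838
G1 X-7.97 Y2.90 E3.3037
G1 X-8.48 Y-0.37 E3.5239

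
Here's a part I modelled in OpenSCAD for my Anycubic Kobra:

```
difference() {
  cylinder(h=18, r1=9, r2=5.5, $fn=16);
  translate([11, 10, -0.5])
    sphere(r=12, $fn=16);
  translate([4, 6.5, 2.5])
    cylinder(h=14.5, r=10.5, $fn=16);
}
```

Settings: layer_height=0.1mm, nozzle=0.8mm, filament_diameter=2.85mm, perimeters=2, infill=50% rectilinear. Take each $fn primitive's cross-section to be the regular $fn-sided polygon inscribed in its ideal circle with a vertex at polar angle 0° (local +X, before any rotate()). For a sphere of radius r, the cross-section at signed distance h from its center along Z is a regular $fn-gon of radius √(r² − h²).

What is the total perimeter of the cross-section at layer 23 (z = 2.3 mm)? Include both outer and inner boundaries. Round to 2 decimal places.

52.45 mm

At z = 2.3 mm: the cone (r1=9→r2=5.5) has section circumradius 8.553 here — a regular 16-gon (perimeter = 2·16·8.553·sin(180°/16) = 53.39 mm); the r=12 sphere at (11, 10) contributes a regular 16-gon of circumradius √(12²−2.8²) = 11.669 (perimeter = 2·16·11.669·sin(180°/16) = 72.85 mm); the cylinder at (4, 6.5) does not reach this height (z outside [2.5, 17]); Taking the first minus the rest: starting from the cone, the r=12 sphere at (11, 10) partially overlaps it — only the 45.80 mm² overlap (of its 416.85 mm²) is removed, clipping the outline — boundary = 52.45 mm. Overall, the cross-section is a single solid region. Total boundary length (outer) = 52.45 mm.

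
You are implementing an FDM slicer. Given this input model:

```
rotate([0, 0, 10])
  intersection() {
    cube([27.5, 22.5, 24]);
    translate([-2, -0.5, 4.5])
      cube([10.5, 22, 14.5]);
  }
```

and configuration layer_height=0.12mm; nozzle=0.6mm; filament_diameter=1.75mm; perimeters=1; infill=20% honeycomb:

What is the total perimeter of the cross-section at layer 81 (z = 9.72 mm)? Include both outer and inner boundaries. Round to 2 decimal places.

60.00 mm

At z = 9.72 mm: the 27.5×22.5 cube contributes its full rectangle (perimeter 100.00 mm); the 10.5×22 cube at (-2, -0.5) contributes its full rectangle (perimeter 65.00 mm); Keeping only the common overlap: the 10.5×22 cube at (-2, -0.5) partially overlaps the 27.5×22.5 cube; clipping to the common part keeps 182.75 mm² — boundary = 60.00 mm; (rotated 10° about Z; rotation is an isometry so areas/perimeters/island counts are preserved). Overall, the cross-section is a single solid region. Total boundary length (outer) = 60.00 mm.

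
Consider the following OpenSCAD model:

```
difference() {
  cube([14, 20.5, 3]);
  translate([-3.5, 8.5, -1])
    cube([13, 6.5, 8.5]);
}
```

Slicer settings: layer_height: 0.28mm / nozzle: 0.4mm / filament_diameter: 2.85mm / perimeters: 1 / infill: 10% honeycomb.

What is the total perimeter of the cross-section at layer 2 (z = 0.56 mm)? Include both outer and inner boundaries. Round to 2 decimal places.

88.00 mm

At z = 0.56 mm: the cube (footprint 14×20.5) is included at this height (perimeter 69.00 mm); the cube at (-3.5, 8.5) is present — its section is the full 13×6.5 rectangle (perimeter 39.00 mm); Taking the first minus the rest: starting from the 14×20.5 cube, the 13×6.5 cube at (-3.5, 8.5) partially overlaps it — only the 61.75 mm² overlap (of its 84.50 mm²) is removed, clipping the outline — boundary = 88.00 mm. Overall, the cross-section is a single solid region. Total boundary length (outer) = 88.00 mm.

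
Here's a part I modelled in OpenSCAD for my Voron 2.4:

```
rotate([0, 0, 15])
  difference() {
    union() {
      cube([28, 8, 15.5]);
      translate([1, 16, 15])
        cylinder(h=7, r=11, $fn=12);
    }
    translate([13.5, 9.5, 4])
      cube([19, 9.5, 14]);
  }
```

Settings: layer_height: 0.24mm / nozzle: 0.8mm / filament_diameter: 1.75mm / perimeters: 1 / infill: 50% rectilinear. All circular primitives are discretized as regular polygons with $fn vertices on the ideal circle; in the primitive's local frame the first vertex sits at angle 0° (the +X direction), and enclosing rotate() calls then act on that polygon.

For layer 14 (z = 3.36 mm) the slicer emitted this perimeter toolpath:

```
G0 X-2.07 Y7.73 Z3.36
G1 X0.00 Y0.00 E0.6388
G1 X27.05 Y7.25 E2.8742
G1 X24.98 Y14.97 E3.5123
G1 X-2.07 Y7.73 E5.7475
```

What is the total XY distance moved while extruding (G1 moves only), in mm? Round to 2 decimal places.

72.00 mm

Sum the Euclidean lengths of each G1 segment: total = 72.00 mm.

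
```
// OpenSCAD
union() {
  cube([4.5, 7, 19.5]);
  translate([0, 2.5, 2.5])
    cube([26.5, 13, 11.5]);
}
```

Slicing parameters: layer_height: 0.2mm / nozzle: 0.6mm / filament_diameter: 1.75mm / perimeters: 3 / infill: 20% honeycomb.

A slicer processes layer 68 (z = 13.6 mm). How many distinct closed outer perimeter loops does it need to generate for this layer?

At z = 13.6 mm: the 4.5×7 cube contributes its full rectangle; the cube at (0, 2.5) is present — its section is the full 26.5×13 rectangle; Taking the union: the regions partially overlap (shared area 20.25 mm²), so overlapping operands fuse into one piece — 1 connected region. The result has 1 disconnected region.

1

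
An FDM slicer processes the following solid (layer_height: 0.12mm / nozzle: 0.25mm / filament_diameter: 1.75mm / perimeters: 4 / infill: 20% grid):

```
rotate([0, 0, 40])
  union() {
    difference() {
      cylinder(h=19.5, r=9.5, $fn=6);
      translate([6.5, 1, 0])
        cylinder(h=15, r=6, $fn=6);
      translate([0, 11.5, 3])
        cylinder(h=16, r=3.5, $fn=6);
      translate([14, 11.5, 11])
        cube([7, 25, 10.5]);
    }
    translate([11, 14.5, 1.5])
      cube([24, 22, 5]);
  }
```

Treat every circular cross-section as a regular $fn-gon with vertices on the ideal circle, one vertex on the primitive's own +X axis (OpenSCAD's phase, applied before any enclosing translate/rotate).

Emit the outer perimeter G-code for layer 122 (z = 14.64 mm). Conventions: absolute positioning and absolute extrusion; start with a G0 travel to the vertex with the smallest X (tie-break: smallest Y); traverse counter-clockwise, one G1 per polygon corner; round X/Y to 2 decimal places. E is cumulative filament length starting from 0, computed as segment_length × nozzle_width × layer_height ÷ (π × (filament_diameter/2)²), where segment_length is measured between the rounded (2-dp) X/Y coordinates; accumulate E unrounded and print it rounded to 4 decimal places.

At z = 14.64 mm: the cylinder: section is a regular 6-gon, circumradius r=9.5; the r=6 cylinder at (6.5, 1) contributes a regular 6-gon of circumradius 6; the r=3.5 cylinder at (0, 11.5) gives a regular 6-gon of circumradius 3.5 (constant along its height); the cube at (14, 11.5) (footprint 7×25) is included at this height; Subtracting the remaining from the first: starting from the r=9.5 cylinder, the r=6 cylinder at (6.5, 1) partially overlaps it — only the 61.78 mm² overlap (of its 93.53 mm²) is removed, clipping the outline; the r=3.5 cylinder at (0, 11.5) misses the remaining region (no effect); the 7×25 cube at (14, 11.5) misses the remaining region (no effect) — 1 connected region; the cube at (11, 14.5) does not reach this height (z outside [1.5, 6.5]); Merging all regions: only the result so far is present, so the union is just that shape — 1 connected region; (rotated 40° about Z; rotation is an isometry so areas/perimeters/island counts are preserved). The outline is a single polygon with 10 vertices. Extrusion per mm of travel: 0.25 × 0.12 / (π × 0.875²) = 0.012473. Accumulating E over each segment gives final E = 0.7857.

G0 X-8.93 Y3.25 Z14.64
G1 X-7.28 Y-6.11 E0.1185
G1 X1.65 Y-9.36 E0.2371
G1 X8.93 Y-3.25 E0.3556
G1 X8.12 Y1.33 E0.4136
G1 X5.38 Y-0.96 E0.4582
G1 X-0.26 Y1.09 E0.5330
G1 X-1.30 Y7.00 E0.6079
G1 X0.55 Y8.55 E0.6380
G1 X-1.65 Y9.36 E0.6672
G1 X-8.93 Y3.25 E0.7857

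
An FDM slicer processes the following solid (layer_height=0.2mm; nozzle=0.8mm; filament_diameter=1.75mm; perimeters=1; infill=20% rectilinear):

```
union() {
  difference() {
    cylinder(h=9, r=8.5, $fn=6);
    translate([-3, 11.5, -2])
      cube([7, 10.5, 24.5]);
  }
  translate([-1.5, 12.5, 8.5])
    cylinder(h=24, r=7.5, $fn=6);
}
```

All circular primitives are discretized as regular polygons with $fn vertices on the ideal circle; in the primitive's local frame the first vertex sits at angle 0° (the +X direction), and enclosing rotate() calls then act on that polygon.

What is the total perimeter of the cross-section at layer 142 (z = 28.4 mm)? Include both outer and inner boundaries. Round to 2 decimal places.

At z = 28.4 mm: the cylinder is absent (z outside [0, 9]); the cube at (-3, 11.5) is not intersected at this z (z outside [-2, 22.5]); Subtracting the remaining from the first: the first operand is absent here, so nothing remains; the r=7.5 cylinder at (-1.5, 12.5) contributes a regular 6-gon of circumradius 7.5 (perimeter = 2·6·7.500·sin(180°/6) = 45.00 mm); Merging all regions: only the r=7.5 cylinder at (-1.5, 12.5) is present, so the union is just that shape — boundary = 45.00 mm. Overall, the cross-section is a single solid region. Total boundary length (outer) = 45.00 mm.

45.00 mm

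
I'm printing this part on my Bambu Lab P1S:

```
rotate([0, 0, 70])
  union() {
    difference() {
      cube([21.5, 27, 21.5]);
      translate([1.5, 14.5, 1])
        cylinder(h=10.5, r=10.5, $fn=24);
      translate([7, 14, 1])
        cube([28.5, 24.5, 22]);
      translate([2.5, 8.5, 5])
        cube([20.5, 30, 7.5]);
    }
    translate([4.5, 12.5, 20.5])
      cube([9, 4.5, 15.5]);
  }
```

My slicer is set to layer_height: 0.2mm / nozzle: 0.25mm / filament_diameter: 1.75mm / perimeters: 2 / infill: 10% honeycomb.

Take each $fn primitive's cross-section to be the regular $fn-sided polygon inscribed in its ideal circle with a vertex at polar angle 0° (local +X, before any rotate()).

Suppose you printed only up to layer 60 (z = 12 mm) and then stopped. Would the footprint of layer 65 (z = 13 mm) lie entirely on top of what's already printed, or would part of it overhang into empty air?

part overhangs

Compare the two slices. At z = 12: the cube (footprint 21.5×27) is included at this height (area 580.50 mm²); the cylinder at (1.5, 14.5) does not reach this height (z outside [1, 11.5]); the 28.5×24.5 cube at (7, 14) contributes its full rectangle (area 698.25 mm²); the 20.5×30 cube at (2.5, 8.5) contributes its full rectangle (area 615.00 mm²); Taking the first minus the rest: starting from the 21.5×27 cube (580.50 mm²), the 28.5×24.5 cube at (7, 14) partially overlaps it — only the 188.50 mm² overlap (of its 698.25 mm²) is removed, clipping the outline; the 20.5×30 cube at (2.5, 8.5) partially overlaps it — only the 163.00 mm² overlap (of its 615.00 mm²) is removed, clipping the outline — area = 229.00 mm²; the cube at (4.5, 12.5) does not reach this height (z outside [20.5, 36]); Combining (union): only that combined region is present, so the union is just that shape — area = 229.00 mm²; (whole slice rotated 70° about Z — lengths, areas and connectivity unchanged). At z = 13: the 21.5×27 cube contributes its full rectangle (area 580.50 mm²); the cylinder at (1.5, 14.5) is not intersected at this z (z outside [1, 11.5]); the 28.5×24.5 cube at (7, 14) contributes its full rectangle (area 698.25 mm²); the cube at (2.5, 8.5) does not reach this height (z outside [5, 12.5]); After the difference (first − rest): starting from the 21.5×27 cube (580.50 mm²), the 28.5×24.5 cube at (7, 14) partially overlaps it — only the 188.50 mm² overlap (of its 698.25 mm²) is removed, clipping the outline — area = 392.00 mm²; the cube at (4.5, 12.5) is absent (z outside [20.5, 36]); Combining (union): only that combined region is present, so the union is just that shape — area = 392.00 mm²; (rotated 70° about Z; rotation is an isometry so areas/perimeters/island counts are preserved). Checking containment: at z = 13 the cross-section extends beyond the z = 12 cross-section by about 163.00 mm².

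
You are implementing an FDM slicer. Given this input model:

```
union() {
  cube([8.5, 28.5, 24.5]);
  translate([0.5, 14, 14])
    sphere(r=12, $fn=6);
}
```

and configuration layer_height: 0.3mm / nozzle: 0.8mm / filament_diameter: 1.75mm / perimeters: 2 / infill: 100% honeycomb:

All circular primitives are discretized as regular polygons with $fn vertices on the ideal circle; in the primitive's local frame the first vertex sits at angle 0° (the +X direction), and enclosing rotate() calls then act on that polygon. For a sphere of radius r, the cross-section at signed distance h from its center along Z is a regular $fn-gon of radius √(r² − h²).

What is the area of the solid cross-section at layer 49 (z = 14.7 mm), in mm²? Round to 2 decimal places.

445.73 mm²

At z = 14.7 mm: the 8.5×28.5 cube contributes its full rectangle (area 242.25 mm²); the r=12 sphere at (0.5, 14) slices to a regular 6-gon of circumradius 11.980 (√(r²−h²) with h=0.7 from center) (area = (6/2)·11.980²·sin(360°/6) = 372.85 mm²); Merging all regions: the regions partially overlap — summed areas 615.10 mm² minus the doubly-counted overlap 169.37 mm² gives 445.73 mm² — area = 445.73 mm². Overall, the cross-section is a single solid region. Net area = 445.73 mm².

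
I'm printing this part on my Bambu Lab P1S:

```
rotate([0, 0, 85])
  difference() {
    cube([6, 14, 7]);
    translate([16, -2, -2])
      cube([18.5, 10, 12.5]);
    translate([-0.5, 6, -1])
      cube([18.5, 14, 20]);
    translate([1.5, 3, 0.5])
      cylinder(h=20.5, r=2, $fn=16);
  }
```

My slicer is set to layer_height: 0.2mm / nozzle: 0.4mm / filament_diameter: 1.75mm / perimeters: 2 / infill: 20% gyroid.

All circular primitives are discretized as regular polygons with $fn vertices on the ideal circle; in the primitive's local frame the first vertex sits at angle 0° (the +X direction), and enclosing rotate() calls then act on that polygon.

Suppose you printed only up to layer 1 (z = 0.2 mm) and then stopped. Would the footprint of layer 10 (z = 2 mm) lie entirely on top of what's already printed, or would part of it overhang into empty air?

entirely on top

Compare the two slices. At z = 0.2: the cube (footprint 6×14) is included at this height (area 84.00 mm²); the cube at (16, -2) (footprint 18.5×10) is included at this height (area 185.00 mm²); the cube at (-0.5, 6) is present — its section is the full 18.5×14 rectangle (area 259.00 mm²); the cylinder at (1.5, 3) does not reach this height (z outside [0.5, 21]); Subtracting the remaining from the first: starting from the 6×14 cube (84.00 mm²), the 18.5×10 cube at (16, -2) misses the remaining region (no effect); the 18.5×14 cube at (-0.5, 6) partially overlaps it — only the 48.00 mm² overlap (of its 259.00 mm²) is removed, clipping the outline — area = 36.00 mm²; (whole slice rotated 85° about Z — lengths, areas and connectivity unchanged). At z = 2: the cube is present — its section is the full 6×14 rectangle (area 84.00 mm²); the cube at (16, -2) is present — its section is the full 18.5×10 rectangle (area 185.00 mm²); the 18.5×14 cube at (-0.5, 6) contributes its full rectangle (area 259.00 mm²); the cylinder at (1.5, 3): section is a regular 16-gon, circumradius r=2 (area = (16/2)·2.000²·sin(360°/16) = 12.25 mm²); After the difference (first − rest): starting from the 6×14 cube (84.00 mm²), the 18.5×10 cube at (16, -2) misses the remaining region (no effect); the 18.5×14 cube at (-0.5, 6) partially overlaps it — only the 48.00 mm² overlap (of its 259.00 mm²) is removed, clipping the outline; the r=2 cylinder at (1.5, 3) partially overlaps it — only the 11.42 mm² overlap (of its 12.25 mm²) is removed, clipping the outline — area = 24.58 mm²; (whole slice rotated 85° about Z — lengths, areas and connectivity unchanged). Checking containment: the cross-section at z = 2 is a subset of the cross-section at z = 0.2.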